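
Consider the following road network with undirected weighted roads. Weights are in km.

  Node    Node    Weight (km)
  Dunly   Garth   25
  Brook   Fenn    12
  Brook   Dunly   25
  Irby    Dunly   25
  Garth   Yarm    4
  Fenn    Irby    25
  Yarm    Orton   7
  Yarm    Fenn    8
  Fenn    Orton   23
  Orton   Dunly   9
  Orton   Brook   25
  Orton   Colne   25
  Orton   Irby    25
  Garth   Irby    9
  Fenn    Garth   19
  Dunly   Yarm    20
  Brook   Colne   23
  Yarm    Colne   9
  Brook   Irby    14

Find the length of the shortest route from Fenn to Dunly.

24 km

Compare a few routes:
Fenn–Yarm–Orton–Dunly: 8+7+9 = 24
Fenn–Yarm–Dunly: 8+20 = 28
Cheapest is Fenn–Yarm–Orton–Dunly at 24 km.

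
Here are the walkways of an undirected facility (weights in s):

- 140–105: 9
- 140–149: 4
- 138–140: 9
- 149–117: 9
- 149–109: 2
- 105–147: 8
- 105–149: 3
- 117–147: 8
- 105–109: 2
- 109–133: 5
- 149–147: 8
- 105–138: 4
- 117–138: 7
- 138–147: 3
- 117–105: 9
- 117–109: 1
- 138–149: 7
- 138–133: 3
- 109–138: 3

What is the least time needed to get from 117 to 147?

Shortest distances from 117:
117: 0
109: 1  (via 117)
105: 3  (via 109)
149: 3  (via 109)
138: 4  (via 109)
133: 6  (via 109)
140: 7  (via 149)
147: 7  (via 138)
Shortest route: 117 → 109 → 138 → 147 = 7 s.

7 s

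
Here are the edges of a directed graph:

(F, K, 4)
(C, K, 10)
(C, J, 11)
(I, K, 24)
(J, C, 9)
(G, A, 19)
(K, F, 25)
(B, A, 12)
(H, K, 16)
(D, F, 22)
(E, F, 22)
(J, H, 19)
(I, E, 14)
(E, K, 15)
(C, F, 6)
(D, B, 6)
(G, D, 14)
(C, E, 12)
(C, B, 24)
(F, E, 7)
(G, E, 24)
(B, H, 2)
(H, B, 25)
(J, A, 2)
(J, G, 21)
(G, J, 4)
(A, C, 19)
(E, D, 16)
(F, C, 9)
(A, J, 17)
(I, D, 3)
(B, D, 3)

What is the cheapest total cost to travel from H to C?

Candidate routes:
H - B - A - C: 25+12+19 = 56
H - K - F - C: 16+25+9 = 50
H - B - D - F - C: 25+3+22+9 = 59
The minimum is 50 via H - K - F - C.

50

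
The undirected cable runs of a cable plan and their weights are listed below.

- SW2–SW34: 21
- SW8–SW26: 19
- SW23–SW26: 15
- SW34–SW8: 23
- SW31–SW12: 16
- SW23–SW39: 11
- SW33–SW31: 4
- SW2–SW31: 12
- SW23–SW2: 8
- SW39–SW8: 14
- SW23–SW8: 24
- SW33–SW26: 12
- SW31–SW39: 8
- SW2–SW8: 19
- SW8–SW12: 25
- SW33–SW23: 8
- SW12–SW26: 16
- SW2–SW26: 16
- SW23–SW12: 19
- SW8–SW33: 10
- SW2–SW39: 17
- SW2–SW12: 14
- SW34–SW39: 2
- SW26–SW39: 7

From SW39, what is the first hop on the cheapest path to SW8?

SW8

Compare a few routes:
SW39 → SW8: 14 = 14
SW39 → SW26 → SW8: 7+19 = 26
SW39 → SW34 → SW8: 2+23 = 25
SW39 → SW31 → SW33 → SW8: 8+4+10 = 22
Cheapest is SW39 → SW8 at 14.
So from SW39 the first move is to SW8.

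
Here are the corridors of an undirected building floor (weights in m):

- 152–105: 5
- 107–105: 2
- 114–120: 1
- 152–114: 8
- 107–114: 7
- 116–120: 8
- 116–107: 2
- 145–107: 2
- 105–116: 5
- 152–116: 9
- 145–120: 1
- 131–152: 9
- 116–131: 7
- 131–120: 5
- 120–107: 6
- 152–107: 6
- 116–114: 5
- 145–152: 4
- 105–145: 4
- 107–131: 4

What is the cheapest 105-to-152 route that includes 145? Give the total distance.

8 m

Best 105 to 145: 105–145 costing 4
Shortest 145→152: 145–152 = 4
Total via 145: 4 + 4 = 8 m.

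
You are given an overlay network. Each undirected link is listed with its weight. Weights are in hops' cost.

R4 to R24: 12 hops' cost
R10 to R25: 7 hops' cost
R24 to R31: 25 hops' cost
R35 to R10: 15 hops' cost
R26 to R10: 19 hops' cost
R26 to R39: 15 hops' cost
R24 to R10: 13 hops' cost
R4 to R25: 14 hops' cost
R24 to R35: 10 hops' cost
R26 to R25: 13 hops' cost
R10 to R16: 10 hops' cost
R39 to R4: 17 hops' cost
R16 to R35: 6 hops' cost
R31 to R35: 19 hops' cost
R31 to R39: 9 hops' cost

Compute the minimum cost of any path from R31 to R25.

Compare a few routes:
R31 - R39 - R4 - R25: 9+17+14 = 40
R31 - R35 - R16 - R10 - R25: 19+6+10+7 = 42
R31 - R39 - R26 - R25: 9+15+13 = 37
R31 - R35 - R10 - R25: 19+15+7 = 41
Cheapest is R31 - R39 - R26 - R25 at 37 hops' cost.

37 hops' cost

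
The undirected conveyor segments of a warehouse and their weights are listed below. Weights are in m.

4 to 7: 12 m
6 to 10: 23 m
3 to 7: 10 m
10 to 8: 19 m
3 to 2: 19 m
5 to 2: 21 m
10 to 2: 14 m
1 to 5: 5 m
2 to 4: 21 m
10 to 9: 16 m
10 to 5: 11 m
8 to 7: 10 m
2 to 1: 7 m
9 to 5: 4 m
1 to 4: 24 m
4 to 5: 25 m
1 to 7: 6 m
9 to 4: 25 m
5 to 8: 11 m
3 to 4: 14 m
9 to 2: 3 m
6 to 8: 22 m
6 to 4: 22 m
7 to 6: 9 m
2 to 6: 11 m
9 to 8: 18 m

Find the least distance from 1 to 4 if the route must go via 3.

Shortest 1→3: 1–7–3 = 16
Shortest 3→4: 3–4 = 14
Total via 3: 16 + 14 = 30 m.

30 m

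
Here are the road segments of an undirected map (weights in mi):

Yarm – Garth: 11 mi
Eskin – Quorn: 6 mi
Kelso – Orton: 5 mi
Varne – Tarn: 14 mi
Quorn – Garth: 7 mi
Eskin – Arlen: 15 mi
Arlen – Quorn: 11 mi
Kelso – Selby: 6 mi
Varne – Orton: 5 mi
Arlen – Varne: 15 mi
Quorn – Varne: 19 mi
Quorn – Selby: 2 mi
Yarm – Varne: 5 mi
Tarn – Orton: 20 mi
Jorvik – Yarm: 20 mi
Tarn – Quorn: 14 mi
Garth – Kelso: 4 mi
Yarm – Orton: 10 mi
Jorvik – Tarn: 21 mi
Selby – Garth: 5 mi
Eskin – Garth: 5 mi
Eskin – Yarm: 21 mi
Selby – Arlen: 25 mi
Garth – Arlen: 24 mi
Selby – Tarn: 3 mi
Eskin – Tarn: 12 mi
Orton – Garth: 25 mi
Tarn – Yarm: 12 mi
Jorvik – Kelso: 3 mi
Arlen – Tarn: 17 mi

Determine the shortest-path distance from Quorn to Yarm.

Candidate routes:
Quorn - Selby - Garth - Yarm: 2+5+11 = 18
Quorn - Garth - Yarm: 7+11 = 18
Quorn - Eskin - Garth - Yarm: 6+5+11 = 22
Quorn - Selby - Tarn - Yarm: 2+3+12 = 17
The minimum is 17 mi via Quorn - Selby - Tarn - Yarm.

17 mi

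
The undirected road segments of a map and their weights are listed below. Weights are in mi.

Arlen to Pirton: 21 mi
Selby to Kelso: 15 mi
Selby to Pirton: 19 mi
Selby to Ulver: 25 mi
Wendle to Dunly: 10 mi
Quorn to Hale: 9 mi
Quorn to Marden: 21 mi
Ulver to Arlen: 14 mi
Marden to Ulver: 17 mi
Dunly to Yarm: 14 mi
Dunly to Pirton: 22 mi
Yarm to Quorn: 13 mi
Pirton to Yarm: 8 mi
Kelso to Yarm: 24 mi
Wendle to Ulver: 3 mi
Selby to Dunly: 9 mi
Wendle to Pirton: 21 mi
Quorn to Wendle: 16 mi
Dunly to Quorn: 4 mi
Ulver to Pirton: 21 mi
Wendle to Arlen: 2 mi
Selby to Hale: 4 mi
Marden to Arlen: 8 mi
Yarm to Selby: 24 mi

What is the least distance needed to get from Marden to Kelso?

44 mi

Shortest distances from Marden:
Marden: 0
Arlen: 8  (via Marden)
Wendle: 10  (via Arlen)
Ulver: 13  (via Wendle)
Dunly: 20  (via Wendle)
Quorn: 21  (via Marden)
Selby: 29  (via Dunly)
Pirton: 29  (via Arlen)
Hale: 30  (via Quorn)
Yarm: 34  (via Dunly)
Kelso: 44  (via Selby)
Shortest route: Marden → Arlen → Wendle → Dunly → Selby → Kelso = 44 mi.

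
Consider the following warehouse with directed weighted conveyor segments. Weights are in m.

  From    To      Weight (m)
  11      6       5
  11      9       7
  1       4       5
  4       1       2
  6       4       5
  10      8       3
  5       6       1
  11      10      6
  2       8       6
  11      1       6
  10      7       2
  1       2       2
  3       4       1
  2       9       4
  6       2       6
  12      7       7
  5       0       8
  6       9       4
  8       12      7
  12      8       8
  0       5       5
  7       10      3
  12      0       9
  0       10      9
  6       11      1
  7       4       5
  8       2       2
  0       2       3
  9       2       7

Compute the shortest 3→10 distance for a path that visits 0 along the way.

Best 3 to 0: 3 → 4 → 1 → 2 → 8 → 12 → 0 costing 27
Shortest 0→10: 0 → 10 = 9
Total via 0: 27 + 9 = 36 m.

36 m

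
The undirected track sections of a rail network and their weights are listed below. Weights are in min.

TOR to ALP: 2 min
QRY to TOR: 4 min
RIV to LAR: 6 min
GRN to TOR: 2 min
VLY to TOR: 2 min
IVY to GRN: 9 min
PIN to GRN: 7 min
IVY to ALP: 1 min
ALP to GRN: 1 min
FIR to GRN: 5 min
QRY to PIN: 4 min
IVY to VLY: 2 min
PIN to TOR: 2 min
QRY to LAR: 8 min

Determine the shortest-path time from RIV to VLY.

Candidate routes:
RIV - LAR - QRY - PIN - TOR - VLY: 6+8+4+2+2 = 22
RIV - LAR - QRY - TOR - ALP - IVY - VLY: 6+8+4+2+1+2 = 23
RIV - LAR - QRY - TOR - VLY: 6+8+4+2 = 20
RIV - LAR - QRY - TOR - GRN - ALP - IVY - VLY: 6+8+4+2+1+1+2 = 24
Cheapest is RIV - LAR - QRY - TOR - VLY at 20 min.

20 min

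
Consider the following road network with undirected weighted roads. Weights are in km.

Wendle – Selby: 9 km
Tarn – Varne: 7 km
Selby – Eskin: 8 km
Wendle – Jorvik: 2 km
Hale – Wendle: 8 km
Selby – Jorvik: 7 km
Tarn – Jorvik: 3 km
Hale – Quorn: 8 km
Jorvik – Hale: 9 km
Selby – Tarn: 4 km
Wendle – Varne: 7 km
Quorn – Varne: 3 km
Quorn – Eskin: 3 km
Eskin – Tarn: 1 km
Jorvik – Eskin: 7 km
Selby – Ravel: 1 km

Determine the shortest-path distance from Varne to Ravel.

Running Dijkstra from Varne:
Varne: 0
Quorn: 3  (via Varne)
Eskin: 6  (via Quorn)
Wendle: 7  (via Varne)
Tarn: 7  (via Varne)
Jorvik: 9  (via Wendle)
Hale: 11  (via Quorn)
Selby: 11  (via Tarn)
Ravel: 12  (via Selby)
Shortest route: Varne–Tarn–Selby–Ravel = 12 km.

12 km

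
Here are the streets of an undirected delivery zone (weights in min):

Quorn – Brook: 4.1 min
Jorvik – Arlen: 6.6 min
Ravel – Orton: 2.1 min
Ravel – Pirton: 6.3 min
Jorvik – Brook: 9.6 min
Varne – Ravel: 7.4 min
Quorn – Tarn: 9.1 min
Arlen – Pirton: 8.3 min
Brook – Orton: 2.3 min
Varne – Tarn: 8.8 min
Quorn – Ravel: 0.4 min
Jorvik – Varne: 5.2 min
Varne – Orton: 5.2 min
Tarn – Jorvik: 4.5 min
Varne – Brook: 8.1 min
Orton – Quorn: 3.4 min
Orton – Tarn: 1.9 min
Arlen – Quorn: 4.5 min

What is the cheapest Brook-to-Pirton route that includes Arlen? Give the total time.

16.9 min

Best Brook to Arlen: Brook → Quorn → Arlen costing 8.6
Best Arlen to Pirton: Arlen → Pirton costing 8.3
Total via Arlen: 8.6 + 8.3 = 16.9 min.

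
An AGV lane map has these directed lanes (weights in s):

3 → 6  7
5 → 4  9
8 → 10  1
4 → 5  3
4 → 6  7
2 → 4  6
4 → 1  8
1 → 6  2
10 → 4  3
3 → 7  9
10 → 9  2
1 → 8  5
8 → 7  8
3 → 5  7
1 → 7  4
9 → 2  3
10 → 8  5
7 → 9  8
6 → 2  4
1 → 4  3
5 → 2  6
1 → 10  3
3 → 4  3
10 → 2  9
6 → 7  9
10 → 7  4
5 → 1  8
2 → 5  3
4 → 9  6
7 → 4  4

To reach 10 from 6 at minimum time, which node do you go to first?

Candidate routes:
6–2–5–1–10: 4+3+8+3 = 18
6–2–4–1–10: 4+6+8+3 = 21
Cheapest is 6–2–5–1–10 at 18 s.
So from 6 the first move is to 2.

2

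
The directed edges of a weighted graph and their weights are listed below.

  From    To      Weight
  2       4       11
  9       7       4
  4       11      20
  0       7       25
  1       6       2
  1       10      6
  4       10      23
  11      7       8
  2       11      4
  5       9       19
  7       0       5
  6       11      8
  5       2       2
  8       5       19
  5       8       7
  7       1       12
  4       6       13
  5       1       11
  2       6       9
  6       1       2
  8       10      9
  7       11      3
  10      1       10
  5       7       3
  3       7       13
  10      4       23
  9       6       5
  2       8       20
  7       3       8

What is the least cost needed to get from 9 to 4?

Candidate routes:
9–6–1–10–4: 5+2+6+23 = 36
9–7–1–10–4: 4+12+6+23 = 45
The minimum is 36 via 9–6–1–10–4.

36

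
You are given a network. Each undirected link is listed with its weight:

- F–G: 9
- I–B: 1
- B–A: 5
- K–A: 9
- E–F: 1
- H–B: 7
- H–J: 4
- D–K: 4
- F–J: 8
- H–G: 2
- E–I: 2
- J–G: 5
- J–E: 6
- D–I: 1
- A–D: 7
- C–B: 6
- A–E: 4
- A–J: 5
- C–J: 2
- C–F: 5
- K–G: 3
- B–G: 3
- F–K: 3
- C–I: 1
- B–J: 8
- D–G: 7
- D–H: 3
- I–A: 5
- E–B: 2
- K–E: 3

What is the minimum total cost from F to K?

Candidate routes:
F–E–K: 1+3 = 4
F–K: 3 = 3
The minimum is 3 via F–K.

3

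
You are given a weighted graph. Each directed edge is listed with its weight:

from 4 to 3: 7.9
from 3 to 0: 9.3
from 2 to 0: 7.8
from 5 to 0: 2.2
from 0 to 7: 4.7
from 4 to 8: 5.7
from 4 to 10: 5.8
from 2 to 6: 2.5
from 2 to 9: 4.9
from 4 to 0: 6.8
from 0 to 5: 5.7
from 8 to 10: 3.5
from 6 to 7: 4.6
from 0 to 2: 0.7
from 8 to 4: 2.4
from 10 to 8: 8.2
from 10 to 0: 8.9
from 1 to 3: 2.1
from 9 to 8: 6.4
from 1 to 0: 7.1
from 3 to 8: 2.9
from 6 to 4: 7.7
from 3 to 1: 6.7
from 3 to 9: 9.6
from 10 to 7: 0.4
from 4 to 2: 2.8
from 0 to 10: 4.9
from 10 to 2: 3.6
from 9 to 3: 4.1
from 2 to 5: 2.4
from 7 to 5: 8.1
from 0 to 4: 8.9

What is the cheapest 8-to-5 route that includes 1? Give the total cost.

Best 8 to 1: 8–4–3–1 costing 17
Best 1 to 5: 1–0–2–5 costing 10.2
Total via 1: 17 + 10.2 = 27.2.

27.2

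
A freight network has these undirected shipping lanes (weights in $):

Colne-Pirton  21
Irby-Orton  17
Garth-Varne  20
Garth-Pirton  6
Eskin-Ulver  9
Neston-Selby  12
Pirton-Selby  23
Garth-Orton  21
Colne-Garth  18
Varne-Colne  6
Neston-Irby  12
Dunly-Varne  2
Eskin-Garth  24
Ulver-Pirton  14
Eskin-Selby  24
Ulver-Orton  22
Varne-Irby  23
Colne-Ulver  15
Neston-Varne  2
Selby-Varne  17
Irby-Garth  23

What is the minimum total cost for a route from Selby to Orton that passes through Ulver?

Shortest Selby→Ulver: Selby–Eskin–Ulver = 33
Best Ulver to Orton: Ulver–Orton costing 22
Total via Ulver: 33 + 22 = $55.

$55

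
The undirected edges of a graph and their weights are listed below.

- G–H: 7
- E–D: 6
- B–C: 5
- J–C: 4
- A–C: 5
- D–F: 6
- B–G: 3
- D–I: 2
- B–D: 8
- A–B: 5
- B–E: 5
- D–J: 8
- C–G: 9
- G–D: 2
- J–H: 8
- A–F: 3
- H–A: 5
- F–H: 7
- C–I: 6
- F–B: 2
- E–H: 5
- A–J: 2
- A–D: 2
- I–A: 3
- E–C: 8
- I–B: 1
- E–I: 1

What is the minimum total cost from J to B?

6

Enumerating some paths:
J–A–D–I–B: 2+2+2+1 = 7
J–A–I–B: 2+3+1 = 6
The minimum is 6 via J–A–I–B.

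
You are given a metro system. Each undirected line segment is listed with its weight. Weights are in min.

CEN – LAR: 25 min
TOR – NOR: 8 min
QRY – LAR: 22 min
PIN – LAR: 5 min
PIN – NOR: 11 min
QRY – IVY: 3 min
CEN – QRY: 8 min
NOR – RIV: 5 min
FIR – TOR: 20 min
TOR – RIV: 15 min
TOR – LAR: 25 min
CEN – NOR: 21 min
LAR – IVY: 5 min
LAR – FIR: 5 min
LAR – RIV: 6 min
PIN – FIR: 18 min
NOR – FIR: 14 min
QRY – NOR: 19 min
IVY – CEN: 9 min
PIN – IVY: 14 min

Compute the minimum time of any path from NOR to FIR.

Candidate routes:
NOR → PIN → LAR → FIR: 11+5+5 = 21
NOR → RIV → LAR → FIR: 5+6+5 = 16
NOR → FIR: 14 = 14
Cheapest is NOR → FIR at 14 min.

14 min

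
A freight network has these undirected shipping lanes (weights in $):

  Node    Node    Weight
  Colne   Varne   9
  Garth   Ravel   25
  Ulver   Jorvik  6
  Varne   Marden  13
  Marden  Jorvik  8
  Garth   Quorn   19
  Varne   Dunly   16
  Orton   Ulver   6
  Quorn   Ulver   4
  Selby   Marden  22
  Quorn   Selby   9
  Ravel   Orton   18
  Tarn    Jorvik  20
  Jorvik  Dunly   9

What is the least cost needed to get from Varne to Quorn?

$31

Running Dijkstra from Varne:
Varne: 0
Colne: 9  (via Varne)
Marden: 13  (via Varne)
Dunly: 16  (via Varne)
Jorvik: 21  (via Marden)
Ulver: 27  (via Jorvik)
Quorn: 31  (via Ulver)
Shortest route: Varne–Marden–Jorvik–Ulver–Quorn = $31.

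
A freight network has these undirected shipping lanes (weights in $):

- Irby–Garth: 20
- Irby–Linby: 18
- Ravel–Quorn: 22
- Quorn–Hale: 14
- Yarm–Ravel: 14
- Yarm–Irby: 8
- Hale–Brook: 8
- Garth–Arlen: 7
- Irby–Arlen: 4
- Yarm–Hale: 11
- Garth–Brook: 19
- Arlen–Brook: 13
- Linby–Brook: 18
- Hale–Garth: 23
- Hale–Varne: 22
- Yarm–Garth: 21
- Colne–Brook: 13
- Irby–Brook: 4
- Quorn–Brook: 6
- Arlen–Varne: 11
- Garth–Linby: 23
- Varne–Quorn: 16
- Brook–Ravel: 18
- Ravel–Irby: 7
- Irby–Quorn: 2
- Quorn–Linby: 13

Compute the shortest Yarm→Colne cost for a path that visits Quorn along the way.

$29

Shortest Yarm→Quorn: Yarm → Irby → Quorn = 10
Best Quorn to Colne: Quorn → Brook → Colne costing 19
Total via Quorn: 10 + 19 = $29.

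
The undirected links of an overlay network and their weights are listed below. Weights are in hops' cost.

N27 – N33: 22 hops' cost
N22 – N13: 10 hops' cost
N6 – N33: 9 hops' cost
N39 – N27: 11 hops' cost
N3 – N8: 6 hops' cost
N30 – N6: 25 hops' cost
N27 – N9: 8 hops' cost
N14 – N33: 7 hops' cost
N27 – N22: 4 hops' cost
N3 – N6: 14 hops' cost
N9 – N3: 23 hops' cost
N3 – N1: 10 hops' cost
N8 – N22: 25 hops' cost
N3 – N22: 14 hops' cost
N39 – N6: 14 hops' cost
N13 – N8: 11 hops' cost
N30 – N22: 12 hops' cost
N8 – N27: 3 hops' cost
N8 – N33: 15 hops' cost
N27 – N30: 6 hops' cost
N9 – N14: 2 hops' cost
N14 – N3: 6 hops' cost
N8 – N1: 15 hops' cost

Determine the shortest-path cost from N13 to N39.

Shortest distances from N13:
N13: 0
N22: 10  (via N13)
N8: 11  (via N13)
N27: 14  (via N22)
N3: 17  (via N8)
N30: 20  (via N27)
N9: 22  (via N27)
N14: 23  (via N3)
N39: 25  (via N27)
Shortest route: N13–N22–N27–N39 = 25 hops' cost.

25 hops' cost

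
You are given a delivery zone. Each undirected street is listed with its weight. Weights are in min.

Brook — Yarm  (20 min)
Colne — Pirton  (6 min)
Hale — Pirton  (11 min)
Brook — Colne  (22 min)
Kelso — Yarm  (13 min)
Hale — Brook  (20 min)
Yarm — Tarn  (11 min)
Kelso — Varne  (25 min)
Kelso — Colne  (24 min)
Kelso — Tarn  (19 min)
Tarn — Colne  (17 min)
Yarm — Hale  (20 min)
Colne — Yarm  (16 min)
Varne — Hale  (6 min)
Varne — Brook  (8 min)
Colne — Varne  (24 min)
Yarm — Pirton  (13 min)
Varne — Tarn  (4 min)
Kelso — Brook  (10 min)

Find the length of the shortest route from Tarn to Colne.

17 min

Enumerating some paths:
Tarn–Yarm–Colne: 11+16 = 27
Tarn–Colne: 17 = 17
Tarn–Varne–Hale–Pirton–Colne: 4+6+11+6 = 27
Cheapest is Tarn–Colne at 17 min.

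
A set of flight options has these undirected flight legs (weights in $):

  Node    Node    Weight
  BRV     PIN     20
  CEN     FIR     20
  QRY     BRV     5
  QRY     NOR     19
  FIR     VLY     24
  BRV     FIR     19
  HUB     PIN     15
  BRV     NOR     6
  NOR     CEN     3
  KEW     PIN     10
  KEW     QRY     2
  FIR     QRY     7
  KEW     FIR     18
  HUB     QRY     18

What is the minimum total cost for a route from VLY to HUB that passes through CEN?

$76

Best VLY to CEN: VLY–FIR–CEN costing 44
Shortest CEN→HUB: CEN–NOR–BRV–QRY–HUB = 32
Total via CEN: 44 + 32 = $76.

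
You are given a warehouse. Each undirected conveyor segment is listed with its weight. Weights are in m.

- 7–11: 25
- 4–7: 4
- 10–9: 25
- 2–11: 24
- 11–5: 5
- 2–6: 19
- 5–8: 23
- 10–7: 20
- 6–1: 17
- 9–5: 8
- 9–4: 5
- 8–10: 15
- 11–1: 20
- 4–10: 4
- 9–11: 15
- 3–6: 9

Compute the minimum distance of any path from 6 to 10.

59 m

Running Dijkstra from 6:
6: 0
3: 9  (via 6)
1: 17  (via 6)
2: 19  (via 6)
11: 37  (via 1)
5: 42  (via 11)
9: 50  (via 5)
4: 55  (via 9)
7: 59  (via 4)
10: 59  (via 4)
Shortest route: 6–1–11–5–9–4–10 = 59 m.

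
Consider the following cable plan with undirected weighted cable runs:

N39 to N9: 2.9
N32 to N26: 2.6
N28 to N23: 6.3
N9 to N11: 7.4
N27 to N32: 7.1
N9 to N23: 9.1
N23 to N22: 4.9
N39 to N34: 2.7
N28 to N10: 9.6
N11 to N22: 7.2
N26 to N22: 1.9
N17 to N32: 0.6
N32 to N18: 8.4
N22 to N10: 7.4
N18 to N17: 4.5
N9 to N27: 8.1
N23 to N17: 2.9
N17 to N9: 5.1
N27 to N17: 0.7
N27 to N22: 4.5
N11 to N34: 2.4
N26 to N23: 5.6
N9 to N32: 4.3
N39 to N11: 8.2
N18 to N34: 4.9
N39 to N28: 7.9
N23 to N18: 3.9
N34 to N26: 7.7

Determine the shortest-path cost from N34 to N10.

Candidate routes:
N34–N11–N22–N10: 2.4+7.2+7.4 = 17
N34–N39–N28–N10: 2.7+7.9+9.6 = 20.2
N34–N18–N23–N22–N10: 4.9+3.9+4.9+7.4 = 21.1
The minimum is 17 via N34–N11–N22–N10.

17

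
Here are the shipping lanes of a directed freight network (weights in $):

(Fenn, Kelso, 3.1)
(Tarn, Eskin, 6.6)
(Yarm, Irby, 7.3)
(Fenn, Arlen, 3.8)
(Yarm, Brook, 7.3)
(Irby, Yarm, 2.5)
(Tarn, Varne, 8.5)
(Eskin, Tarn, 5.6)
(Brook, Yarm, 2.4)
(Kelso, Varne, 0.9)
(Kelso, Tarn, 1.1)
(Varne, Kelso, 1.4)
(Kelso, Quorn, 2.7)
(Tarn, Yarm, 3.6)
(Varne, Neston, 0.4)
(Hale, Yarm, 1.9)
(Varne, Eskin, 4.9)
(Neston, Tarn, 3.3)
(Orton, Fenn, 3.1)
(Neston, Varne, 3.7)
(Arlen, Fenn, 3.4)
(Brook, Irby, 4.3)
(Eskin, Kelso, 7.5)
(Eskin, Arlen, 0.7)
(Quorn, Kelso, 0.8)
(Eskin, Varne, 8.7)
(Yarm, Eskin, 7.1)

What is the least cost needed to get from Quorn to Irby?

$12.8

Compare a few routes:
Quorn → Kelso → Tarn → Yarm → Irby: 0.8+1.1+3.6+7.3 = 12.8
Quorn → Kelso → Varne → Neston → Tarn → Yarm → Irby: 0.8+0.9+0.4+3.3+3.6+7.3 = 16.3
The minimum is $12.8 via Quorn → Kelso → Tarn → Yarm → Irby.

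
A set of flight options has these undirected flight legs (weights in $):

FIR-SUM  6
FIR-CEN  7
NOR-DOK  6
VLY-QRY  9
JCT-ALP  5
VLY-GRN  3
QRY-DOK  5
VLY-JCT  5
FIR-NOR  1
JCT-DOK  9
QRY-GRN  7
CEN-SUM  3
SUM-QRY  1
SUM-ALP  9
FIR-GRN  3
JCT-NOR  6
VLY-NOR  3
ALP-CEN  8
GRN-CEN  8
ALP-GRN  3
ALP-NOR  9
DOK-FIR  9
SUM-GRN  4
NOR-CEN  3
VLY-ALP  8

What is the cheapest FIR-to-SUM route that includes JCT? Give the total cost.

$19

Best FIR to JCT: FIR–NOR–JCT costing 7
Best JCT to SUM: JCT–ALP–GRN–SUM costing 12
Total via JCT: 7 + 12 = $19.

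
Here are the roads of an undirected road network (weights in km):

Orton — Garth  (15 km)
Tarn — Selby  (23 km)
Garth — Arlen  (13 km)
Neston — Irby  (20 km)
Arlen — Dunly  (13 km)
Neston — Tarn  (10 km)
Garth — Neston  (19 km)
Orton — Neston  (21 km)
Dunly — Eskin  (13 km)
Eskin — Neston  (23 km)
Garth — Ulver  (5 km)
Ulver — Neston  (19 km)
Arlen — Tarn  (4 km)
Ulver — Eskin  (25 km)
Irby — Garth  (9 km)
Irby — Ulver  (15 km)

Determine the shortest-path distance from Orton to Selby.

Running Dijkstra from Orton:
Orton: 0
Garth: 15  (via Orton)
Ulver: 20  (via Garth)
Neston: 21  (via Orton)
Irby: 24  (via Garth)
Arlen: 28  (via Garth)
Tarn: 31  (via Neston)
Dunly: 41  (via Arlen)
Eskin: 44  (via Neston)
Selby: 54  (via Tarn)
Shortest route: Orton–Neston–Tarn–Selby = 54 km.

54 km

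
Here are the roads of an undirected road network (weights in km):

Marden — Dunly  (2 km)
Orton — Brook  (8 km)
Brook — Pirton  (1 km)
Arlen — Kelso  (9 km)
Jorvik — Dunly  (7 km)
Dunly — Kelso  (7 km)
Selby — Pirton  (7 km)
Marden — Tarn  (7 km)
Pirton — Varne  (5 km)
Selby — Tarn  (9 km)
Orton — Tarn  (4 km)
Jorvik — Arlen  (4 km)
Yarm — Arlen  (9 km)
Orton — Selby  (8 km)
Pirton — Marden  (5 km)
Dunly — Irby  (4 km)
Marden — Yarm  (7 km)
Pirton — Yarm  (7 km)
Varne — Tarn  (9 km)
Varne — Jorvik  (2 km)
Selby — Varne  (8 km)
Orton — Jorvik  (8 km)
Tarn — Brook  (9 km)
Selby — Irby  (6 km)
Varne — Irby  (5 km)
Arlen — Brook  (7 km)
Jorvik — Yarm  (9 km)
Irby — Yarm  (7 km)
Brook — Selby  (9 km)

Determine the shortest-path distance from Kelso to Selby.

Settle nodes by increasing distance from Kelso:
Kelso: 0
Dunly: 7  (via Kelso)
Marden: 9  (via Dunly)
Arlen: 9  (via Kelso)
Irby: 11  (via Dunly)
Jorvik: 13  (via Arlen)
Pirton: 14  (via Marden)
Brook: 15  (via Pirton)
Varne: 15  (via Jorvik)
Yarm: 16  (via Marden)
Tarn: 16  (via Marden)
Selby: 17  (via Irby)
Shortest route: Kelso–Dunly–Irby–Selby = 17 km.

17 km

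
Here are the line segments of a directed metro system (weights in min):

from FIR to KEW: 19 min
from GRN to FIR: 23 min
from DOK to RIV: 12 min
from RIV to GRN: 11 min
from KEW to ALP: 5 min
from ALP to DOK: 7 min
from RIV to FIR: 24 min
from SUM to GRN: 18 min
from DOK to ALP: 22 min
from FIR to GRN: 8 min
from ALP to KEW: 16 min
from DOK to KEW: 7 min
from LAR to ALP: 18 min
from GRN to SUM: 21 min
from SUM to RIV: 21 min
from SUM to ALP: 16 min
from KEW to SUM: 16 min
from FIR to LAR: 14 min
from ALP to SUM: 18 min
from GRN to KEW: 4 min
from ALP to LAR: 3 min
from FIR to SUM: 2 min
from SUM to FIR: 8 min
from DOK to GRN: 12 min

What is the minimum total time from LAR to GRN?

37 min

Running Dijkstra from LAR:
LAR: 0
ALP: 18  (via LAR)
DOK: 25  (via ALP)
KEW: 32  (via DOK)
SUM: 36  (via ALP)
GRN: 37  (via DOK)
Shortest route: LAR → ALP → DOK → GRN = 37 min.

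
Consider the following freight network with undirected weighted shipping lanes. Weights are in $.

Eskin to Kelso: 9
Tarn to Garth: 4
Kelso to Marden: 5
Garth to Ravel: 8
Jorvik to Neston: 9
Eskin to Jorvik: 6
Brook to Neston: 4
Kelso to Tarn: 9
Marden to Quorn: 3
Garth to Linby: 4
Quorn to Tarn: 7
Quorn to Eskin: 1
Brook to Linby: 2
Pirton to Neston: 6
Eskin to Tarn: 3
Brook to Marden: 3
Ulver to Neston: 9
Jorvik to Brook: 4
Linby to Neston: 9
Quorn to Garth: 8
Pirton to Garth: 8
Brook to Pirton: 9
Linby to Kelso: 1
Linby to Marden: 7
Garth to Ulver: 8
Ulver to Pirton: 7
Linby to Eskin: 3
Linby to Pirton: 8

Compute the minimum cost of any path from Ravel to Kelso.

Settle nodes by increasing distance from Ravel:
Ravel: 0
Garth: 8  (via Ravel)
Tarn: 12  (via Garth)
Linby: 12  (via Garth)
Kelso: 13  (via Linby)
Shortest route: Ravel–Garth–Linby–Kelso = $13.

$13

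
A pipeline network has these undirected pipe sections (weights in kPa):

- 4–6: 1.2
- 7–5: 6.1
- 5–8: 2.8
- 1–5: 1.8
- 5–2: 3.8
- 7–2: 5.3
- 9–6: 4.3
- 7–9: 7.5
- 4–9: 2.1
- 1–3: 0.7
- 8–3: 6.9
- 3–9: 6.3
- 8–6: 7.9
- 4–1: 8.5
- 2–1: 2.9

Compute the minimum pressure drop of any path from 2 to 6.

12.6 kPa

Shortest distances from 2:
2: 0
1: 2.9  (via 2)
3: 3.6  (via 1)
5: 3.8  (via 2)
7: 5.3  (via 2)
8: 6.6  (via 5)
9: 9.9  (via 3)
4: 11.4  (via 1)
6: 12.6  (via 4)
Shortest route: 2 → 1 → 4 → 6 = 12.6 kPa.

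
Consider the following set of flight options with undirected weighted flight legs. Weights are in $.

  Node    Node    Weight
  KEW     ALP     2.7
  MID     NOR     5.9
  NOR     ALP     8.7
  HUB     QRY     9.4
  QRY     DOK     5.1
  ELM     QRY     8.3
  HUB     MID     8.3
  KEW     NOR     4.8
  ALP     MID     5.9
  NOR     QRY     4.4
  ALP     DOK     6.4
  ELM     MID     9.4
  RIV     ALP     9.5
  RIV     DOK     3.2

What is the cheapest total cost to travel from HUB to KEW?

$16.9

Settle nodes by increasing distance from HUB:
HUB: 0
MID: 8.3  (via HUB)
QRY: 9.4  (via HUB)
NOR: 13.8  (via QRY)
ALP: 14.2  (via MID)
DOK: 14.5  (via QRY)
KEW: 16.9  (via ALP)
Shortest route: HUB → MID → ALP → KEW = $16.9.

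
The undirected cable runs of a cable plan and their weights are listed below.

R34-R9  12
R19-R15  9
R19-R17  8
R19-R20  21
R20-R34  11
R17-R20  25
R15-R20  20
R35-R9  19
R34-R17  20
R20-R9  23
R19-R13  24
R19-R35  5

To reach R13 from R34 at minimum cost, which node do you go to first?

R17

Compare a few routes:
R34 → R17 → R19 → R13: 20+8+24 = 52
R34 → R20 → R19 → R13: 11+21+24 = 56
The minimum is 52 via R34 → R17 → R19 → R13.
So from R34 the first move is to R17.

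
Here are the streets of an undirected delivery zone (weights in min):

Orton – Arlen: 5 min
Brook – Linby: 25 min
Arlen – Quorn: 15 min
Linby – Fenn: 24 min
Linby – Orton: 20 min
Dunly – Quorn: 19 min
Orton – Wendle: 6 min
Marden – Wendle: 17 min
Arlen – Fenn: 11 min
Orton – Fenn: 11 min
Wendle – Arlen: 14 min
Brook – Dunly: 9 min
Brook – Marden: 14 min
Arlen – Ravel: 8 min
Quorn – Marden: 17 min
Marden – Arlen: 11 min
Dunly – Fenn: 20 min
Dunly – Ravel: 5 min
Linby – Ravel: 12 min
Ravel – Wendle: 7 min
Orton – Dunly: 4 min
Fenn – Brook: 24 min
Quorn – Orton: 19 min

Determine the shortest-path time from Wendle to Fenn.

Settle nodes by increasing distance from Wendle:
Wendle: 0
Orton: 6  (via Wendle)
Ravel: 7  (via Wendle)
Dunly: 10  (via Orton)
Arlen: 11  (via Orton)
Fenn: 17  (via Orton)
Shortest route: Wendle → Orton → Fenn = 17 min.

17 min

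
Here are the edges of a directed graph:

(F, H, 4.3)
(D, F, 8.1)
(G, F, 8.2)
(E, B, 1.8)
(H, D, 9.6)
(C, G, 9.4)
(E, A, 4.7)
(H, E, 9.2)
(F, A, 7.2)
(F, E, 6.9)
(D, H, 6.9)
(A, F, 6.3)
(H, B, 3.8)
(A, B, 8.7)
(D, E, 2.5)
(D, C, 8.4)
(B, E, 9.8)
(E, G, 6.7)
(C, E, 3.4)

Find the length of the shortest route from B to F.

Shortest distances from B:
B: 0
E: 9.8  (via B)
A: 14.5  (via E)
G: 16.5  (via E)
F: 20.8  (via A)
Shortest route: B–E–A–F = 20.8.

20.8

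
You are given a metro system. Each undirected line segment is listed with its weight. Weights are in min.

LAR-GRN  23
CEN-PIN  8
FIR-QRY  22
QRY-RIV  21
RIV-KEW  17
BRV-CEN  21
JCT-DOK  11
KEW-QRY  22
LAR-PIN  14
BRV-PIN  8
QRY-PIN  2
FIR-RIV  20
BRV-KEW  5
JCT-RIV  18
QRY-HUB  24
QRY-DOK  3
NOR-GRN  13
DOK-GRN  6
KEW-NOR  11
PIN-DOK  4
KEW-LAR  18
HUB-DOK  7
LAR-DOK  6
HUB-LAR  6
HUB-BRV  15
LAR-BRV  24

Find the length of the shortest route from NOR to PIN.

Compare a few routes:
NOR - GRN - DOK - PIN: 13+6+4 = 23
NOR - GRN - DOK - QRY - PIN: 13+6+3+2 = 24
The minimum is 23 min via NOR - GRN - DOK - PIN.

23 min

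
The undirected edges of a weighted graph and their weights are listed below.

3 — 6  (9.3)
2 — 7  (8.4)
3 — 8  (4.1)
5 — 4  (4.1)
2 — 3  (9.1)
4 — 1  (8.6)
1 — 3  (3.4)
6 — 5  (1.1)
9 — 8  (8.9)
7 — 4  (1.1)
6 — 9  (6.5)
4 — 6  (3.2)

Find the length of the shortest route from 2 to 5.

13.6

Shortest distances from 2:
2: 0
7: 8.4  (via 2)
3: 9.1  (via 2)
4: 9.5  (via 7)
1: 12.5  (via 3)
6: 12.7  (via 4)
8: 13.2  (via 3)
5: 13.6  (via 4)
Shortest route: 2 → 7 → 4 → 5 = 13.6.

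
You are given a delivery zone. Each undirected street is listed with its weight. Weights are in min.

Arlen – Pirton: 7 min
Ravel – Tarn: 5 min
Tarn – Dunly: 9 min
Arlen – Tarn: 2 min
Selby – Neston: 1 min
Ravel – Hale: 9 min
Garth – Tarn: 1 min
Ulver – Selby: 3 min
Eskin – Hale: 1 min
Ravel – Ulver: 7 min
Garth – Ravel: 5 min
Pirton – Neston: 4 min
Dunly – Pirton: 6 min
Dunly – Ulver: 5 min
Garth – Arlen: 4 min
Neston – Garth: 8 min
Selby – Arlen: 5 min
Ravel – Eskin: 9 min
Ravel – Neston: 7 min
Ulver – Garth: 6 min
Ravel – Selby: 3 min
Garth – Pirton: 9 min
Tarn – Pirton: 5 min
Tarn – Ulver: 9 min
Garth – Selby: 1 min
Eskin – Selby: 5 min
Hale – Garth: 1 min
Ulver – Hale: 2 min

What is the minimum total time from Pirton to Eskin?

Settle nodes by increasing distance from Pirton:
Pirton: 0
Neston: 4  (via Pirton)
Tarn: 5  (via Pirton)
Selby: 5  (via Neston)
Garth: 6  (via Tarn)
Dunly: 6  (via Pirton)
Hale: 7  (via Garth)
Arlen: 7  (via Pirton)
Ravel: 8  (via Selby)
Eskin: 8  (via Hale)
Shortest route: Pirton → Tarn → Garth → Hale → Eskin = 8 min.

8 min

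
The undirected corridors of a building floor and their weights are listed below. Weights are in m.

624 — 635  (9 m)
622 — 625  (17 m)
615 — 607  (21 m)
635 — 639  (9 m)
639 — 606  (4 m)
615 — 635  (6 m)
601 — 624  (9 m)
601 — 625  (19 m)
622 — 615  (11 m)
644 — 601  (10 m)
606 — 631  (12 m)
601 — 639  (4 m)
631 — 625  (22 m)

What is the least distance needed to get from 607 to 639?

36 m

Running Dijkstra from 607:
607: 0
615: 21  (via 607)
635: 27  (via 615)
622: 32  (via 615)
639: 36  (via 635)
Shortest route: 607–615–635–639 = 36 m.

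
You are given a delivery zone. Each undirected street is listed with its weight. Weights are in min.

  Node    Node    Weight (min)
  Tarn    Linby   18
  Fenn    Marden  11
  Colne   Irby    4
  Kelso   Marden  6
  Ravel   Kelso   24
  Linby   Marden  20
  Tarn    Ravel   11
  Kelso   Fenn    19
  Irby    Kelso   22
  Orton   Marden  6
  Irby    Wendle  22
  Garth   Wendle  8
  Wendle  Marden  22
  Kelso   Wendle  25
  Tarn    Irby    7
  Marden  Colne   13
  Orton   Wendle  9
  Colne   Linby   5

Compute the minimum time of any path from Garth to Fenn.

34 min

Compare a few routes:
Garth–Wendle–Orton–Marden–Fenn: 8+9+6+11 = 34
Garth–Wendle–Kelso–Marden–Fenn: 8+25+6+11 = 50
Garth–Wendle–Marden–Fenn: 8+22+11 = 41
Garth–Wendle–Orton–Marden–Kelso–Fenn: 8+9+6+6+19 = 48
Cheapest is Garth–Wendle–Orton–Marden–Fenn at 34 min.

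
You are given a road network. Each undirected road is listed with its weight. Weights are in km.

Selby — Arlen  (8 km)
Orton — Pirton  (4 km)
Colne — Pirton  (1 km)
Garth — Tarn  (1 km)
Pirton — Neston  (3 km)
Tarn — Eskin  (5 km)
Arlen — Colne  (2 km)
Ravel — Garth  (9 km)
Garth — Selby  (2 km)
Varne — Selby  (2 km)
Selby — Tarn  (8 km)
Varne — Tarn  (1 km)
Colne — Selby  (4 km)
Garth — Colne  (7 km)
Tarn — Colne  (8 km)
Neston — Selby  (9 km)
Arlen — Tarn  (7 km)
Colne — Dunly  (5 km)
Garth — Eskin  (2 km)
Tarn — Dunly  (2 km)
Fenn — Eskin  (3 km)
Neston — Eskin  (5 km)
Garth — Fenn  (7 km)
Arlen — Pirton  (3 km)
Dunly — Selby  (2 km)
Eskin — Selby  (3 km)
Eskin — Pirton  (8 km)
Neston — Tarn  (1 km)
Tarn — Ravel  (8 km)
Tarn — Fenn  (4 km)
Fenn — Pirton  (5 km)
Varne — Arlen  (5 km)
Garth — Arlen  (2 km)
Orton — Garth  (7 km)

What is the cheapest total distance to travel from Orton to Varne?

Shortest distances from Orton:
Orton: 0
Pirton: 4  (via Orton)
Colne: 5  (via Pirton)
Garth: 7  (via Orton)
Neston: 7  (via Pirton)
Arlen: 7  (via Pirton)
Tarn: 8  (via Garth)
Eskin: 9  (via Garth)
Selby: 9  (via Colne)
Varne: 9  (via Tarn)
Shortest route: Orton → Garth → Tarn → Varne = 9 km.

9 km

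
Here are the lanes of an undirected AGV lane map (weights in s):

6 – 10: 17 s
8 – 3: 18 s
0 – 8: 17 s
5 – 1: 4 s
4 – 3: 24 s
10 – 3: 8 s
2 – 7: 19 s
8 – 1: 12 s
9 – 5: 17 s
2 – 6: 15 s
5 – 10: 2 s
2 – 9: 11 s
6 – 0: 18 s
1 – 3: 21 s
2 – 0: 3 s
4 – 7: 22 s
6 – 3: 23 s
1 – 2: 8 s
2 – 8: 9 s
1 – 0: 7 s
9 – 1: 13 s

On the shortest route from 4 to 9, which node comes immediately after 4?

3

Compare a few routes:
4 - 3 - 10 - 5 - 9: 24+8+2+17 = 51
4 - 7 - 2 - 9: 22+19+11 = 52
Cheapest is 4 - 3 - 10 - 5 - 9 at 51 s.
So from 4 the first move is to 3.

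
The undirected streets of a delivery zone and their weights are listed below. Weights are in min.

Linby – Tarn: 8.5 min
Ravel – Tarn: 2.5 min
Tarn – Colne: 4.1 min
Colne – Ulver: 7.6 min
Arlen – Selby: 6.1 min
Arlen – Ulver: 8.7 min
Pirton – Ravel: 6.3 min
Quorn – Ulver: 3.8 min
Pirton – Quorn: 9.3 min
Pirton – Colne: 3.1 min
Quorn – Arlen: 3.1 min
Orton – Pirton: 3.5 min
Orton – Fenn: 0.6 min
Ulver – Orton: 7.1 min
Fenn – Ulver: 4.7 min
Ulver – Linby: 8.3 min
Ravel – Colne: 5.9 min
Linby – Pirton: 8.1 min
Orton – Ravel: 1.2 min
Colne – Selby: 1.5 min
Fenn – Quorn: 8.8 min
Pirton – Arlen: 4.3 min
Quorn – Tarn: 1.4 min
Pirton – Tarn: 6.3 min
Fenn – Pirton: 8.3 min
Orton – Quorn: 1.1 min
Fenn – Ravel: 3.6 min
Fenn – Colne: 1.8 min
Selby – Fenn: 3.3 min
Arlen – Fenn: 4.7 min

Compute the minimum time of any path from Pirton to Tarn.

6 min

Enumerating some paths:
Pirton → Tarn: 6.3 = 6.3
Pirton → Orton → Quorn → Tarn: 3.5+1.1+1.4 = 6
Cheapest is Pirton → Orton → Quorn → Tarn at 6 min.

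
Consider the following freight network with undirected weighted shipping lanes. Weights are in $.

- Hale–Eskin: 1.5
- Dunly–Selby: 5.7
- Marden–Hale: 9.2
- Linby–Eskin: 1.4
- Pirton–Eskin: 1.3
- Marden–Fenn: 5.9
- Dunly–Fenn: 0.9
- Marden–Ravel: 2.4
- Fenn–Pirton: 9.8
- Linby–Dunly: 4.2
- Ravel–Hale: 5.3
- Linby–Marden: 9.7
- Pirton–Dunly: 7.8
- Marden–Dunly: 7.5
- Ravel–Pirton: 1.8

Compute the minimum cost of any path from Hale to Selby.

Shortest distances from Hale:
Hale: 0
Eskin: 1.5  (via Hale)
Pirton: 2.8  (via Eskin)
Linby: 2.9  (via Eskin)
Ravel: 4.6  (via Pirton)
Marden: 7  (via Ravel)
Dunly: 7.1  (via Linby)
Fenn: 8  (via Dunly)
Selby: 12.8  (via Dunly)
Shortest route: Hale–Eskin–Linby–Dunly–Selby = $12.8.

$12.8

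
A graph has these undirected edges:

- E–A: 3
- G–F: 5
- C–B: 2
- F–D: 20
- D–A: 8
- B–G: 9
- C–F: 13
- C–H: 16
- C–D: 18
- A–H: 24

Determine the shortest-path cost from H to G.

Enumerating some paths:
H - C - F - G: 16+13+5 = 34
H - C - B - G: 16+2+9 = 27
H - A - D - F - G: 24+8+20+5 = 57
H - C - D - F - G: 16+18+20+5 = 59
The minimum is 27 via H - C - B - G.

27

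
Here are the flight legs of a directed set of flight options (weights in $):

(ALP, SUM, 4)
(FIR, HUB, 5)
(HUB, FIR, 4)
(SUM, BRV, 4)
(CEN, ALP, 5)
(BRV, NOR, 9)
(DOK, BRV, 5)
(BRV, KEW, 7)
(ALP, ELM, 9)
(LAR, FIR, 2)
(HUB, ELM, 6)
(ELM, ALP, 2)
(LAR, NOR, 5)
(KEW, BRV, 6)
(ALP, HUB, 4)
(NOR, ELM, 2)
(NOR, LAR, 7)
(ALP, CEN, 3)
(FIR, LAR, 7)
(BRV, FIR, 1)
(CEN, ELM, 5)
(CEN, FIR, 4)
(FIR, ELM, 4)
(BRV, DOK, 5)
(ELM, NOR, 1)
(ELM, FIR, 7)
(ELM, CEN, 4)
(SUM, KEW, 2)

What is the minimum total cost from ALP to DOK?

$13

Running Dijkstra from ALP:
ALP: 0
CEN: 3  (via ALP)
HUB: 4  (via ALP)
SUM: 4  (via ALP)
KEW: 6  (via SUM)
FIR: 7  (via CEN)
BRV: 8  (via SUM)
ELM: 8  (via CEN)
NOR: 9  (via ELM)
DOK: 13  (via BRV)
Shortest route: ALP–SUM–BRV–DOK = $13.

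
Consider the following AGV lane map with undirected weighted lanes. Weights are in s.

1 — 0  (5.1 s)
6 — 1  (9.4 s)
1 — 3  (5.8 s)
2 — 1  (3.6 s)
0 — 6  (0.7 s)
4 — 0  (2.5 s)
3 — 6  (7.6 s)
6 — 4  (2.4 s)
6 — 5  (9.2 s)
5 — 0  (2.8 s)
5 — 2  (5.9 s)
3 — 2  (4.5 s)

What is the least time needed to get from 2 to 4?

Compare a few routes:
2 - 1 - 0 - 6 - 4: 3.6+5.1+0.7+2.4 = 11.8
2 - 3 - 6 - 4: 4.5+7.6+2.4 = 14.5
2 - 1 - 0 - 4: 3.6+5.1+2.5 = 11.2
2 - 5 - 0 - 6 - 4: 5.9+2.8+0.7+2.4 = 11.8
Cheapest is 2 - 1 - 0 - 4 at 11.2 s.

11.2 s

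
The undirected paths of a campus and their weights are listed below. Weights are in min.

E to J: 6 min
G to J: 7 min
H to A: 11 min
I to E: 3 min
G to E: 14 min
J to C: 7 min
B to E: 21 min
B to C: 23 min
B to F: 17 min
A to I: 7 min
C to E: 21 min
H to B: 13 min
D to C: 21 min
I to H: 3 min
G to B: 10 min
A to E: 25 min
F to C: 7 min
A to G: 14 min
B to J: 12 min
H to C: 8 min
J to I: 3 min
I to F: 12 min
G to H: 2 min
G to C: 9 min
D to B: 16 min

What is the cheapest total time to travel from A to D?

38 min

Running Dijkstra from A:
A: 0
I: 7  (via A)
E: 10  (via I)
H: 10  (via I)
J: 10  (via I)
G: 12  (via H)
C: 17  (via J)
F: 19  (via I)
B: 22  (via J)
D: 38  (via C)
Shortest route: A–I–J–C–D = 38 min.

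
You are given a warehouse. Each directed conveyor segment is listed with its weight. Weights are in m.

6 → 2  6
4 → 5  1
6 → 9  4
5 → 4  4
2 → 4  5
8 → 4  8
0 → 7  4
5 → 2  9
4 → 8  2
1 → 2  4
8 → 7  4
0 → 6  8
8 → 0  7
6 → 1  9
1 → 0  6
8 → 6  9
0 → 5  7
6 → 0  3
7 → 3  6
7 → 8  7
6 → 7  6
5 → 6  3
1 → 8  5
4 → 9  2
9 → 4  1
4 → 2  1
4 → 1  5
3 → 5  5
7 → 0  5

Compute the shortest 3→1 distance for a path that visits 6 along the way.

17 m

Best 3 to 6: 3–5–6 costing 8
Shortest 6→1: 6–1 = 9
Total via 6: 8 + 9 = 17 m.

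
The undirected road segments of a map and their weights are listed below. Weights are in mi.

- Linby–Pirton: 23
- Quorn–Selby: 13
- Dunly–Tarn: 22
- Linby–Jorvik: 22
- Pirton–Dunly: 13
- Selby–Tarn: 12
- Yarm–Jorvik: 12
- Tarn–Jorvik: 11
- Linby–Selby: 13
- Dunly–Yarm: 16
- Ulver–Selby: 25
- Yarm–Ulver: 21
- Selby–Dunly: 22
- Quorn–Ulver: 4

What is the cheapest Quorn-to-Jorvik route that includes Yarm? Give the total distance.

37 mi

Shortest Quorn→Yarm: Quorn–Ulver–Yarm = 25
Best Yarm to Jorvik: Yarm–Jorvik costing 12
Total via Yarm: 25 + 12 = 37 mi.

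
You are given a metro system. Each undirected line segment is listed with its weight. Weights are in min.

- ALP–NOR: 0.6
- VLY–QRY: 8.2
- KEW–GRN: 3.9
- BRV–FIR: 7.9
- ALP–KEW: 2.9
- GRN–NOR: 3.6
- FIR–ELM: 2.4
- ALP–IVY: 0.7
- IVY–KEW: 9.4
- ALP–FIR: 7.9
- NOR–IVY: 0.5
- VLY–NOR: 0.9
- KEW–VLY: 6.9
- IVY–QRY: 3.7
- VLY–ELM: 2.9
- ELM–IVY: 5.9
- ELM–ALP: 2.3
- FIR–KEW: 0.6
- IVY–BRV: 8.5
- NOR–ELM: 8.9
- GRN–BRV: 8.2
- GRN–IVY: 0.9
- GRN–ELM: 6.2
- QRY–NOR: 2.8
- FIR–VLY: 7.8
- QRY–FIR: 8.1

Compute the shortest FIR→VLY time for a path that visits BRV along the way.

17.8 min

Shortest FIR→BRV: FIR–BRV = 7.9
Shortest BRV→VLY: BRV–IVY–NOR–VLY = 9.9
Total via BRV: 7.9 + 9.9 = 17.8 min.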